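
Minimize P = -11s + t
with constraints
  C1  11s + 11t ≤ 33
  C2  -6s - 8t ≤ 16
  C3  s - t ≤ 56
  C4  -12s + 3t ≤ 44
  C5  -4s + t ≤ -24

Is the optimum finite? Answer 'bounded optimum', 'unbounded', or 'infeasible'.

bounded optimum

Extreme points and P = -11s + t:
  (20, -17) → P = -237
  (27/5, -12/5) → P = -309/5
  (88/19, -104/19) → P = -1072/19
The feasible region has finitely many vertices and no improving ray; the minimum is -237 at (20, -17).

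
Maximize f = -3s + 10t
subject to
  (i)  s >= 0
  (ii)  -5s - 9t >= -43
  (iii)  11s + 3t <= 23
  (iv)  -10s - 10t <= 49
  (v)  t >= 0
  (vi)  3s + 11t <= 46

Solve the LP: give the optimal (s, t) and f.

Corner points and f = -3s + 10t:
  (0, 0) → f = 0
  (0, 46/11) → f = 460/11
  (23/11, 0) → f = -69/11
  (115/112, 437/112) → f = 575/16

The binding constraints are s = 0 and 3s + 11t = 46.
Solving simultaneously gives s = 0, t = 46/11.

s = 0, t = 46/11, maximum f = 460/11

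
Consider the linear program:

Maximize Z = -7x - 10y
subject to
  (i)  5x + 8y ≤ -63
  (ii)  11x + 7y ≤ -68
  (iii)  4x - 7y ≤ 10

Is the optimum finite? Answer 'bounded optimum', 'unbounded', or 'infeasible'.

unbounded

From the feasible point (-361/67, -302/67), moving in the direction (-8, 5) keeps every constraint satisfied while Z increases without bound.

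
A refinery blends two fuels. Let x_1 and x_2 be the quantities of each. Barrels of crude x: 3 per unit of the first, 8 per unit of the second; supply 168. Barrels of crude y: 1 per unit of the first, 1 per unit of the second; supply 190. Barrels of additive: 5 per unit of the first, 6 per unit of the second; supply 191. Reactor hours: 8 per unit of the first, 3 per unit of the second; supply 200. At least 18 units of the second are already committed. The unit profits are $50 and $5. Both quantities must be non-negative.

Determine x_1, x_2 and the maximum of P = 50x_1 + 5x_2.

Extreme points and P = 50x_1 + 5x_2:
  (0, 21) → P = 105
  (0, 18) → P = 90
  (8, 18) → P = 490

The binding constraints are 3x_1 + 8x_2 = 168 and x_2 = 18.
Solving simultaneously gives x_1 = 8, x_2 = 18.

x_1 = 8, x_2 = 18, maximum P = 490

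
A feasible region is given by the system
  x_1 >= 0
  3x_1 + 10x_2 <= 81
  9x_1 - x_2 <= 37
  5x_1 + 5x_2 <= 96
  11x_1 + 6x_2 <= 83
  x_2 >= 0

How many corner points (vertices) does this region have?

Of the 15 pairwise boundary intersections, those satisfying every inequality are:
  (0, 81/10)
  (0, 0)
  (86/23, 321/46)
  (61/13, 68/13)
  (37/9, 0)

5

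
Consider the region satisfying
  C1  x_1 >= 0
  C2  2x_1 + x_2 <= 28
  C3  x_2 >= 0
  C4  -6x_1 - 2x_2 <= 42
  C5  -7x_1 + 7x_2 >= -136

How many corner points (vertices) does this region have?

Intersecting each pair of boundary lines and keeping only the points that satisfy every inequality leaves:
  (0, 28)
  (0, 0)
  (14, 0)

3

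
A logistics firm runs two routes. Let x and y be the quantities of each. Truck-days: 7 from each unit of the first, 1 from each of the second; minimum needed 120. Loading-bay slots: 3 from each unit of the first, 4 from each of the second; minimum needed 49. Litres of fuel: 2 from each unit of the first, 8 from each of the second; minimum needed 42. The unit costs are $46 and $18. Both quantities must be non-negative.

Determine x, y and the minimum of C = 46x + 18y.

Vertices and C = 46x + 18y:
  (0, 120) → C = 2160
  (21, 0) → C = 966
  (17, 1) → C = 800
The feasible region is unbounded (it extends along (0, 1), (1, 0)), but C strictly increases along every unbounded feasible direction, so there is no improving ray and the minimum is attained at a vertex.

x = 17, y = 1, minimum C = 800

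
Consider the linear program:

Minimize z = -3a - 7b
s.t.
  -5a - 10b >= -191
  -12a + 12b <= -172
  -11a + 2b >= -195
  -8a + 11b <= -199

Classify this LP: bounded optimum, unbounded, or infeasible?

Feasible corners and z = -3a - 7b:
  (-124/9, -253/9) → z = 2143/9
  (1747/105, -629/105) → z = -838/105
The feasible region has finitely many vertices and no improving ray; the minimum is -838/105 at (1747/105, -629/105).

bounded optimum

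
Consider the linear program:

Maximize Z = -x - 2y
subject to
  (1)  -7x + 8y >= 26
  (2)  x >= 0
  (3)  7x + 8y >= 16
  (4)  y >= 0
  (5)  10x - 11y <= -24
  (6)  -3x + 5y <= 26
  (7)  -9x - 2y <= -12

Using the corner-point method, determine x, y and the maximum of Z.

Extreme points and Z = -x - 2y:
  (78/11, 104/11) → Z = -26
  (22/43, 159/43) → Z = -340/43
  (8/51, 90/17) → Z = -548/51

The optimum lies where -7x + 8y = 26 and -9x - 2y = -12.
Solving simultaneously gives x = 22/43, y = 159/43.

x = 22/43, y = 159/43, maximum Z = -340/43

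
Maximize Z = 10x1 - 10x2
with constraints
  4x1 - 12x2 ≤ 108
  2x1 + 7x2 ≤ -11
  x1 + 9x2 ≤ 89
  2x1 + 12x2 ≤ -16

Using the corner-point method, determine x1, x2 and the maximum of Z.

x1 = 12, x2 = -5, maximum Z = 170

Extreme points and Z = 10x1 - 10x2:
  (12, -5) → Z = 170
  (-2, -1) → Z = -10
  (-202, 97/3) → Z = -7030/3
The feasible region is unbounded (it extends along (-9, 1), (-3, -1)), but Z strictly decreases along every unbounded feasible direction, so there is no improving ray and the maximum is attained at a vertex.

At the optimal vertex, 4x1 - 12x2 = 108 and 2x1 + 7x2 = -11.
Solving simultaneously gives x1 = 12, x2 = -5.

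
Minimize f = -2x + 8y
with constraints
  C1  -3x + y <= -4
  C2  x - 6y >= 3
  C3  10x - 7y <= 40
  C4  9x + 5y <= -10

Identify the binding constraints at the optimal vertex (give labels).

C1 and C3

Feasible corners and f = -2x + 8y:
  (-12/11, -80/11) → f = -56
  (5/12, -11/4) → f = -137/6
  (130/113, -460/113) → f = -3940/113

The minimum is at (-12/11, -80/11). Substituting into each constraint, equality holds for C1 and C3; the remaining constraints have slack.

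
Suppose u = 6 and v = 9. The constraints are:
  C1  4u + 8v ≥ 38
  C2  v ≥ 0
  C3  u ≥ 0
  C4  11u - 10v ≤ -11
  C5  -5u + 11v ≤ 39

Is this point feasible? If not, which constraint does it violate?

not feasible — violates C5

Constraint C5: -5u + 11v = 69, which is not ≤ 39. All other constraints are satisfied.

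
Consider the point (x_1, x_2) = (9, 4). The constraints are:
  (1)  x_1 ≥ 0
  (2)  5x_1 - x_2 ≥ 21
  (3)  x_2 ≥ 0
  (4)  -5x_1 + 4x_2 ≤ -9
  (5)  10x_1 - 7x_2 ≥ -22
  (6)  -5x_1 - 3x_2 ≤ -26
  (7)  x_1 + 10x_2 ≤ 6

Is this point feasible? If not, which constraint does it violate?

Constraint (7): x_1 + 10x_2 = 49, which is not ≤ 6. All other constraints are satisfied.

not feasible — violates (7)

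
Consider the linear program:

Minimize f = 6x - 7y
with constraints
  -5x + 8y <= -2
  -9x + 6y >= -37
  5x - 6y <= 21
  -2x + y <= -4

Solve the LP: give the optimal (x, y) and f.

Feasible corners and f = 6x - 7y:
  (142/21, 167/42) → f = 535/42
  (30/11, 16/11) → f = 68/11
  (4, -1/6) → f = 151/6
  (3/7, -22/7) → f = 172/7

At the optimal vertex, -5x + 8y = -2 and -2x + y = -4.
Solving simultaneously gives x = 30/11, y = 16/11.

x = 30/11, y = 16/11, minimum f = 68/11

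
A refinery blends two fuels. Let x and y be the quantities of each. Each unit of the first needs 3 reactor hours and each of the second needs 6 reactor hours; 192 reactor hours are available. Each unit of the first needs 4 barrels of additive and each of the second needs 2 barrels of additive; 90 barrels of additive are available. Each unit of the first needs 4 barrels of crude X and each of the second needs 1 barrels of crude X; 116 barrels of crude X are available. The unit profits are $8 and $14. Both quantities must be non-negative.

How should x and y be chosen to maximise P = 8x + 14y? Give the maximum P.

Vertices and P = 8x + 14y:
  (0, 0) → P = 0
  (0, 32) → P = 448
  (45/2, 0) → P = 180
  (26/3, 83/3) → P = 1370/3

The binding constraints are 3x + 6y = 192 and 4x + 2y = 90.
Solving simultaneously gives x = 26/3, y = 83/3.

x = 26/3, y = 83/3, maximum P = 1370/3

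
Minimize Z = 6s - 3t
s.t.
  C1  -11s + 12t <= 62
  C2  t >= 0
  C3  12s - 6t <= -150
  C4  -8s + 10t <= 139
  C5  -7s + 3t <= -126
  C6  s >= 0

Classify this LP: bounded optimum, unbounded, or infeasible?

infeasible

The boundaries -11s + 12t = 62 and -8s + 10t = 139 meet at (524/7, 1033/14), but that point violates 12s - 6t ≤ -150. Every candidate vertex is excluded by some other constraint, so the feasible region is empty.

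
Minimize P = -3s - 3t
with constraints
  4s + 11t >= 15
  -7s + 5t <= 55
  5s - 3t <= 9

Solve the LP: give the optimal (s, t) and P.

Extreme points and P = -3s - 3t:
  (-530/97, 325/97) → P = 615/97
  (144/67, 39/67) → P = -549/67
  (105/2, 169/2) → P = -411

s = 105/2, t = 169/2, minimum P = -411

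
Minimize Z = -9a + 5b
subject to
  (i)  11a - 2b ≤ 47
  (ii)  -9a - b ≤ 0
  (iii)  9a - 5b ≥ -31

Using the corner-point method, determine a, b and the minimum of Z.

Extreme points and Z = -9a + 5b:
  (47/29, -423/29) → Z = -2538/29
  (297/37, 764/37) → Z = 31
  (-31/54, 31/6) → Z = 31

a = 47/29, b = -423/29, minimum Z = -2538/29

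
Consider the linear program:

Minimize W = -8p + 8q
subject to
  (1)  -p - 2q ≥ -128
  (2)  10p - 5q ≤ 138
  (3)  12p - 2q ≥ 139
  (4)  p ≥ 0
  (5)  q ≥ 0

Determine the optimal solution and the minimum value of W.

Vertices and W = -8p + 8q:
  (916/25, 1142/25) → W = 1808/25
  (267/13, 1397/26) → W = 3452/13
  (69/5, 0) → W = -552/5
  (139/12, 0) → W = -278/3

p = 69/5, q = 0, minimum W = -552/5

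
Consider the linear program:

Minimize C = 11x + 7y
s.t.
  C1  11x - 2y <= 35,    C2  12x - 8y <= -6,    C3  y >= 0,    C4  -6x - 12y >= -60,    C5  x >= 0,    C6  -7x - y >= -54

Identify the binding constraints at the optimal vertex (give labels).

Extreme points and C = 11x + 7y:
  (17/8, 63/16) → C = 815/16
  (0, 3/4) → C = 21/4
  (0, 5) → C = 35

The minimum is at (0, 3/4). Substituting into each constraint, equality holds for C2 and C5; the remaining constraints have slack.

C2 and C5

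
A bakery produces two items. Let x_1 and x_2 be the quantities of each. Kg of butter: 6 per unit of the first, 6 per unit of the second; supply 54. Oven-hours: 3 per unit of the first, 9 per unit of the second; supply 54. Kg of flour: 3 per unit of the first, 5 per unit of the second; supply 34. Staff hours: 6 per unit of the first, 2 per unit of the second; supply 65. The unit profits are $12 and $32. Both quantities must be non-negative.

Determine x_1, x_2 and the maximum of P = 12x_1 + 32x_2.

x_1 = 3, x_2 = 5, maximum P = 196

At the optimal vertex, 3x_1 + 9x_2 = 54 and 3x_1 + 5x_2 = 34.
Solving simultaneously gives x_1 = 3, x_2 = 5.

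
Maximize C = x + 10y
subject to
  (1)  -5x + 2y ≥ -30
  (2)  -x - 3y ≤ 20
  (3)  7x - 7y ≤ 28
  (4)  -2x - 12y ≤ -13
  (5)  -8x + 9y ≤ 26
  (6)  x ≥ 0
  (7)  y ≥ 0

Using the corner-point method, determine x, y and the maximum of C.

Corner points and C = x + 10y:
  (22/3, 10/3) → C = 122/3
  (322/29, 370/29) → C = 4022/29
  (61/14, 5/14) → C = 111/14
  (0, 13/12) → C = 65/6
  (0, 26/9) → C = 260/9

The binding constraints are -5x + 2y = -30 and -8x + 9y = 26.
Solving simultaneously gives x = 322/29, y = 370/29.

x = 322/29, y = 370/29, maximum C = 4022/29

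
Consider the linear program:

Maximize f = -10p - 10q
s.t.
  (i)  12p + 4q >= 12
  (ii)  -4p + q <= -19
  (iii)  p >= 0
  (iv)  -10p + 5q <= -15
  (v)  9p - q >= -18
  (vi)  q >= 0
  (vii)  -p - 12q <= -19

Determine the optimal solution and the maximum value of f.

p = 247/49, q = 57/49, maximum f = -3040/49

Corner points and f = -10p - 10q:
  (8, 13) → f = -210
  (247/49, 57/49) → f = -3040/49
  (19, 0) → f = -190
The feasible region is unbounded (it extends along (1, 2), (1, 0)), but f strictly decreases along every unbounded feasible direction, so there is no improving ray and the maximum is attained at a vertex.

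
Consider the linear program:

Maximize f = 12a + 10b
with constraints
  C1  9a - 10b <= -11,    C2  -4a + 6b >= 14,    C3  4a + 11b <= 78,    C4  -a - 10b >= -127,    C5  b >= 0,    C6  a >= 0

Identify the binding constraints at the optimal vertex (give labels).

Vertices and f = 12a + 10b:
  (157/34, 92/17) → f = 1862/17
  (0, 7/3) → f = 70/3
  (0, 78/11) → f = 780/11

The maximum is at (157/34, 92/17). Substituting into each constraint, equality holds for C2 and C3; the remaining constraints have slack.

C2 and C3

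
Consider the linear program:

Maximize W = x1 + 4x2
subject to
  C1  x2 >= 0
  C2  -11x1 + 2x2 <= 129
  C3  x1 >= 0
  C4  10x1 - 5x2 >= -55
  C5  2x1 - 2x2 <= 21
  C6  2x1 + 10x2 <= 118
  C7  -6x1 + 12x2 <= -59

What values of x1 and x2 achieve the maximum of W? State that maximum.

Feasible corners and W = x1 + 4x2:
  (21/2, 0) → W = 21/2
  (59/6, 0) → W = 59/6
  (67/6, 2/3) → W = 83/6

x1 = 67/6, x2 = 2/3, maximum W = 83/6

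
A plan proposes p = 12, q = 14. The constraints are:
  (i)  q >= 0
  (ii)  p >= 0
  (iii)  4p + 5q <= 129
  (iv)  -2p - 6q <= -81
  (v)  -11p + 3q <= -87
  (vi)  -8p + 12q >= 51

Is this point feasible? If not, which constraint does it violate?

feasible

(i): 14 ≥ 0 ✓
(ii): 12 ≥ 0 ✓
(iii): 118 ≤ 129 ✓
(iv): -108 ≤ -81 ✓
(v): -90 ≤ -87 ✓
(vi): 72 ≥ 51 ✓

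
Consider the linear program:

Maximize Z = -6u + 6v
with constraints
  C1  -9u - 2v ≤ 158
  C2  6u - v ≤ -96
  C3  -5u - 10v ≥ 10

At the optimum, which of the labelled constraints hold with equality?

C1 and C3

Vertices and Z = -6u + 6v:
  (-50/3, -4) → Z = 76
  (-39/2, 35/4) → Z = 339/2
  (-194/13, 84/13) → Z = 1668/13

The maximum is at (-39/2, 35/4). Substituting into each constraint, equality holds for C1 and C3; the remaining constraints have slack.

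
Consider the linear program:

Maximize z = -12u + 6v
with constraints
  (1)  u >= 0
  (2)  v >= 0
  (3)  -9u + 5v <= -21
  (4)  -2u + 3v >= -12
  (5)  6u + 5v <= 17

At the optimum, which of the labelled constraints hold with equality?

Extreme points and z = -12u + 6v:
  (7/3, 0) → z = -28
  (17/6, 0) → z = -34
  (38/15, 9/25) → z = -706/25

The maximum is at (7/3, 0). Substituting into each constraint, equality holds for (2) and (3); the remaining constraints have slack.

(2) and (3)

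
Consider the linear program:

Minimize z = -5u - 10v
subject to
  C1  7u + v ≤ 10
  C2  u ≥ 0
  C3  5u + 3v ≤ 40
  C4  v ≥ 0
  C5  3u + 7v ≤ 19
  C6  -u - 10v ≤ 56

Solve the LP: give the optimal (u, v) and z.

u = 51/46, v = 103/46, minimum z = -1285/46

Vertices and z = -5u - 10v:
  (10/7, 0) → z = -50/7
  (51/46, 103/46) → z = -1285/46
  (0, 0) → z = 0
  (0, 19/7) → z = -190/7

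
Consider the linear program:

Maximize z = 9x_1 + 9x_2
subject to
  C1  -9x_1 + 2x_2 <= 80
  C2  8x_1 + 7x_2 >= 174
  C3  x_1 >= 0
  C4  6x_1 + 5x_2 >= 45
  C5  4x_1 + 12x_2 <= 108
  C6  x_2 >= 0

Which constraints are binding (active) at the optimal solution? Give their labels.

C5 and C6

Corner points and z = 9x_1 + 9x_2:
  (333/17, 42/17) → z = 3375/17
  (87/4, 0) → z = 783/4
  (27, 0) → z = 243

The maximum is at (27, 0). Substituting into each constraint, equality holds for C5 and C6; the remaining constraints have slack.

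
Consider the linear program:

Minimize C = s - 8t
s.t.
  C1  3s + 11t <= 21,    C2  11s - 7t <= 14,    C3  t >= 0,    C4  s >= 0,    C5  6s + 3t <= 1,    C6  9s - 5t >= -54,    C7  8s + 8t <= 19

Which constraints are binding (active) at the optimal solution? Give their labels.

Feasible corners and C = s - 8t:
  (0, 0) → C = 0
  (1/6, 0) → C = 1/6
  (0, 1/3) → C = -8/3

The minimum is at (0, 1/3). Substituting into each constraint, equality holds for C4 and C5; the remaining constraints have slack.

C4 and C5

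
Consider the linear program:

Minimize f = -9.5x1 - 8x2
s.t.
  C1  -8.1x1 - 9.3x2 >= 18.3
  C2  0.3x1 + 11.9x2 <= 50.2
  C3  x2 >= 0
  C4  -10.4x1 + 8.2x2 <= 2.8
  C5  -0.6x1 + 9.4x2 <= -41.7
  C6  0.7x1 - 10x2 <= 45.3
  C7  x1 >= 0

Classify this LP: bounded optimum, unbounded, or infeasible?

The boundaries -8.1x1 - 9.3x2 = 18.3 and -0.6x1 + 9.4x2 = -41.7 meet at (7193/2724, -3875/908), but that point violates x2 ≥ 0. Every candidate vertex is excluded by some other constraint, so the feasible region is empty.

infeasible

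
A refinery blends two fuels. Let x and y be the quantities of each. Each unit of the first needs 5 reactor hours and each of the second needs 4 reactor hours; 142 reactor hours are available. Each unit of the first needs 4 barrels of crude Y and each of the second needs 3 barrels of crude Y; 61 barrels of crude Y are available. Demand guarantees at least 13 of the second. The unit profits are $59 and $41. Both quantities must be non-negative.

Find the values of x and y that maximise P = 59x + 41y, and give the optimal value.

x = 11/2, y = 13, maximum P = 1715/2

Feasible corners and P = 59x + 41y:
  (0, 61/3) → P = 2501/3
  (0, 13) → P = 533
  (11/2, 13) → P = 1715/2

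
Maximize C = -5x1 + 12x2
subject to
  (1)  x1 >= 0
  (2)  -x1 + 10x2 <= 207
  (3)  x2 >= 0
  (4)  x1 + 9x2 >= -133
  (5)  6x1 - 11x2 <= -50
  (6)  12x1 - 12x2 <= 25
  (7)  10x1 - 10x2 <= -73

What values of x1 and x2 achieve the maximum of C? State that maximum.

x1 = 0, x2 = 207/10, maximum C = 1242/5

Vertices and C = -5x1 + 12x2:
  (0, 207/10) → C = 1242/5
  (0, 73/10) → C = 438/5
  (134/9, 1997/90) → C = 8632/45

At the optimal vertex, x1 = 0 and -x1 + 10x2 = 207.
Solving simultaneously gives x1 = 0, x2 = 207/10.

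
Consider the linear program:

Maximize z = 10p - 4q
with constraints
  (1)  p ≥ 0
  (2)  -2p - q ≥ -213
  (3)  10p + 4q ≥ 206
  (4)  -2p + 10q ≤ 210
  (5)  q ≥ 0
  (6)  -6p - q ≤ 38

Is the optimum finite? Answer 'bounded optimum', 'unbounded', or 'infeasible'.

Vertices and z = 10p - 4q:
  (960/11, 423/11) → z = 7908/11
  (213/2, 0) → z = 1065
  (305/27, 628/27) → z = 538/27
  (103/5, 0) → z = 206
The feasible region has finitely many vertices and no improving ray; the maximum is 1065 at (213/2, 0).

bounded optimum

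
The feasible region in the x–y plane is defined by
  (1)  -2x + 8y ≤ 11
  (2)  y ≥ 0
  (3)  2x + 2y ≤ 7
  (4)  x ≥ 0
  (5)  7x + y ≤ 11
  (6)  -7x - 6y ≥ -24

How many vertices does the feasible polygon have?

Intersecting each pair of boundary lines and keeping only the points that satisfy every inequality leaves:
  (0, 11/8)
  (77/58, 99/58)
  (0, 0)
  (11/7, 0)

4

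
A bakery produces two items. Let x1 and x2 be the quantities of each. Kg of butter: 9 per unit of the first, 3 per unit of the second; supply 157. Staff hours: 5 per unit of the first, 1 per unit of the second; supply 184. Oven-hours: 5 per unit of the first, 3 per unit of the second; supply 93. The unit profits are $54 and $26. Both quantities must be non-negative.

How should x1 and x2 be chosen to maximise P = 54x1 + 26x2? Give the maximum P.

Feasible corners and P = 54x1 + 26x2:
  (0, 0) → P = 0
  (0, 31) → P = 806
  (157/9, 0) → P = 942
  (16, 13/3) → P = 2930/3

At the optimal vertex, 9x1 + 3x2 = 157 and 5x1 + 3x2 = 93.
Solving simultaneously gives x1 = 16, x2 = 13/3.

x1 = 16, x2 = 13/3, maximum P = 2930/3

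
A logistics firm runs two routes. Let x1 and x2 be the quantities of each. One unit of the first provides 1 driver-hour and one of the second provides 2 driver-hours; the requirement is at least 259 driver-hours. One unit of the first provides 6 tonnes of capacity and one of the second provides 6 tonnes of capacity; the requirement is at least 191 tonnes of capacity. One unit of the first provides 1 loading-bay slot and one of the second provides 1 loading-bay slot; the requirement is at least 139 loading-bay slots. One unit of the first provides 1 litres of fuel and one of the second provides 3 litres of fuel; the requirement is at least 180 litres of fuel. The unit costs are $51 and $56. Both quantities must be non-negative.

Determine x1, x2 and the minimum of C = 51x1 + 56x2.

x1 = 19, x2 = 120, minimum C = 7689

Feasible corners and C = 51x1 + 56x2:
  (0, 139) → C = 7784
  (259, 0) → C = 13209
  (19, 120) → C = 7689
The feasible region is unbounded (it extends along (0, 1), (1, 0)), but C strictly increases along every unbounded feasible direction, so there is no improving ray and the minimum is attained at a vertex.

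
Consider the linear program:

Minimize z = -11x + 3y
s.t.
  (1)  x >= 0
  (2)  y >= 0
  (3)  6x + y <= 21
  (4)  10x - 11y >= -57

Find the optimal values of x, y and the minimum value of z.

x = 7/2, y = 0, minimum z = -77/2

Vertices and z = -11x + 3y:
  (0, 0) → z = 0
  (0, 57/11) → z = 171/11
  (7/2, 0) → z = -77/2
  (87/38, 138/19) → z = -129/38

At the optimal vertex, y = 0 and 6x + y = 21.
Solving simultaneously gives x = 7/2, y = 0.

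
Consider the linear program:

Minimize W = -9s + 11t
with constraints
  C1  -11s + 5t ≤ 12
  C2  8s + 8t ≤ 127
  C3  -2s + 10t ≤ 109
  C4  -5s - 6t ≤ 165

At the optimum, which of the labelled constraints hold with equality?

C2 and C4

Vertices and W = -9s + 11t:
  (539/128, 1493/128) → W = 2893/32
  (-69/7, -135/7) → W = -864/7
  (1041/4, -1955/8) → W = -40243/8

The minimum is at (1041/4, -1955/8). Substituting into each constraint, equality holds for C2 and C4; the remaining constraints have slack.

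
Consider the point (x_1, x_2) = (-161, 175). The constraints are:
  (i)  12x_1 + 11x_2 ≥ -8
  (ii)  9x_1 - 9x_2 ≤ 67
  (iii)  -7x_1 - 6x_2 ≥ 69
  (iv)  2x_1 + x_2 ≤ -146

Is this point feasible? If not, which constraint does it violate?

(i): -7 ≥ -8 ✓
(ii): -3024 ≤ 67 ✓
(iii): 77 ≥ 69 ✓
(iv): -147 ≤ -146 ✓

feasible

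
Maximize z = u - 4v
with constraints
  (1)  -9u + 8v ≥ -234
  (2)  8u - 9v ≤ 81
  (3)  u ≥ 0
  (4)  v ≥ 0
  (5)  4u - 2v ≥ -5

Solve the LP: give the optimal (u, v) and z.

Vertices and z = u - 4v:
  (1458/17, 1143/17) → z = -3114/17
  (81/8, 0) → z = 81/8
  (0, 0) → z = 0
  (0, 5/2) → z = -10
The feasible region is unbounded (it extends along (1, 2), (8, 9)), but z strictly decreases along every unbounded feasible direction, so there is no improving ray and the maximum is attained at a vertex.

u = 81/8, v = 0, maximum z = 81/8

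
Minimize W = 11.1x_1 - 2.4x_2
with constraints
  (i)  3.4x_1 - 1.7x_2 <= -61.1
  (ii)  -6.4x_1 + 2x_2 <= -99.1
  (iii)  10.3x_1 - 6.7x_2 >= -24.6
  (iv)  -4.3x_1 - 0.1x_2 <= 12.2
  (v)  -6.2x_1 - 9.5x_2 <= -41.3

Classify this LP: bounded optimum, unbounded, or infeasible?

infeasible

The boundaries 3.4x_1 - 1.7x_2 = -61.1 and -6.4x_1 + 2x_2 = -99.1 meet at (9689/136, 12133/68), but that point violates 10.3x_1 - 6.7x_2 ≥ -24.6. Every candidate vertex is excluded by some other constraint, so the feasible region is empty.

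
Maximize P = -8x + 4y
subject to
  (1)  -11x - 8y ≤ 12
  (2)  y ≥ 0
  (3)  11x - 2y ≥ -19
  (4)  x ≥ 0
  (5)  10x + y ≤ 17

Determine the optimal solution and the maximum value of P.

Vertices and P = -8x + 4y:
  (0, 0) → P = 0
  (17/10, 0) → P = -68/5
  (0, 19/2) → P = 38
  (15/31, 377/31) → P = 1388/31

At the optimal vertex, 11x - 2y = -19 and 10x + y = 17.
Solving simultaneously gives x = 15/31, y = 377/31.

x = 15/31, y = 377/31, maximum P = 1388/31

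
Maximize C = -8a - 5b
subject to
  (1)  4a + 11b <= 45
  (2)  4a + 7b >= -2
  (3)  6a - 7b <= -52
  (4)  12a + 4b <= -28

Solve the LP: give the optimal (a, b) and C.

a = -337/16, b = 47/4, maximum C = 439/4

Feasible corners and C = -8a - 5b:
  (-337/16, 47/4) → C = 439/4
  (-122/29, 163/29) → C = 161/29
  (-27/5, 14/5) → C = 146/5
  (-101/27, 38/9) → C = 238/27

The binding constraints are 4a + 11b = 45 and 4a + 7b = -2.
Solving simultaneously gives a = -337/16, b = 47/4.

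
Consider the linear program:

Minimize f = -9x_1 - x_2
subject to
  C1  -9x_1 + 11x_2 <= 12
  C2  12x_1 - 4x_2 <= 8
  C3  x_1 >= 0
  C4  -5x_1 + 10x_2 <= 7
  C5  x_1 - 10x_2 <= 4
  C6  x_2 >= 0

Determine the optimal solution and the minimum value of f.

x_1 = 27/25, x_2 = 31/25, minimum f = -274/25

Corner points and f = -9x_1 - x_2:
  (27/25, 31/25) → f = -274/25
  (2/3, 0) → f = -6
  (0, 7/10) → f = -7/10
  (0, 0) → f = 0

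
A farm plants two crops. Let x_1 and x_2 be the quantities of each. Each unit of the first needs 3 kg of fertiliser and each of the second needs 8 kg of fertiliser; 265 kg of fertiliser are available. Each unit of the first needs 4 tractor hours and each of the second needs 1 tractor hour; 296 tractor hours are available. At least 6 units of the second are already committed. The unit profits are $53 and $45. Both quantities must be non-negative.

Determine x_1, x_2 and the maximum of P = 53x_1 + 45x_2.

x_1 = 217/3, x_2 = 6, maximum P = 12311/3

Vertices and P = 53x_1 + 45x_2:
  (0, 265/8) → P = 11925/8
  (0, 6) → P = 270
  (217/3, 6) → P = 12311/3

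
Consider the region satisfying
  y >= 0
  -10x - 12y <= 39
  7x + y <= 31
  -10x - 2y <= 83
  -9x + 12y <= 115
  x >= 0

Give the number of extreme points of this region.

Intersecting each pair of boundary lines and keeping only the points that satisfy every inequality leaves:
  (31/7, 0)
  (0, 0)
  (257/93, 1084/93)
  (0, 115/12)

4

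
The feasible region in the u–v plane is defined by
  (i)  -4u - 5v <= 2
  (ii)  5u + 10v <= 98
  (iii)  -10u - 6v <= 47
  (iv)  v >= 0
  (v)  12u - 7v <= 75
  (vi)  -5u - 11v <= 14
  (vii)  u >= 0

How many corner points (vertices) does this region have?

Of the 21 pairwise boundary intersections, those satisfying every inequality are:
  (1436/155, 801/155)
  (0, 49/5)
  (25/4, 0)
  (0, 0)

4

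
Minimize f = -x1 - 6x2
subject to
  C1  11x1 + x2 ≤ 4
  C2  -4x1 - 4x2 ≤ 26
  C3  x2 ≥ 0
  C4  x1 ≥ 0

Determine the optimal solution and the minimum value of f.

Corner points and f = -x1 - 6x2:
  (4/11, 0) → f = -4/11
  (0, 4) → f = -24
  (0, 0) → f = 0

x1 = 0, x2 = 4, minimum f = -24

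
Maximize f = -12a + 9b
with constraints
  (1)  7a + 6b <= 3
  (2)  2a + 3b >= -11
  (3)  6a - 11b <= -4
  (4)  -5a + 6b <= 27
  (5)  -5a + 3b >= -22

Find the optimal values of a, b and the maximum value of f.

a = -49/9, b = -1/27, maximum f = 65

Extreme points and f = -12a + 9b:
  (9/113, 46/113) → f = 306/113
  (-2, 17/6) → f = 99/2
  (-133/40, -29/20) → f = 537/20
  (-49/9, -1/27) → f = 65

The optimum lies where 2a + 3b = -11 and -5a + 6b = 27.
Solving simultaneously gives a = -49/9, b = -1/27.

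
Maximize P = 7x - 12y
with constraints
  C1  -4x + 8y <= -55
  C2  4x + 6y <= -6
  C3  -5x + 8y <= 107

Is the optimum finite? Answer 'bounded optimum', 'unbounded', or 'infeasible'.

From the feasible point (141/28, -61/14), moving in the direction (6, -4) keeps every constraint satisfied while P increases without bound.

unbounded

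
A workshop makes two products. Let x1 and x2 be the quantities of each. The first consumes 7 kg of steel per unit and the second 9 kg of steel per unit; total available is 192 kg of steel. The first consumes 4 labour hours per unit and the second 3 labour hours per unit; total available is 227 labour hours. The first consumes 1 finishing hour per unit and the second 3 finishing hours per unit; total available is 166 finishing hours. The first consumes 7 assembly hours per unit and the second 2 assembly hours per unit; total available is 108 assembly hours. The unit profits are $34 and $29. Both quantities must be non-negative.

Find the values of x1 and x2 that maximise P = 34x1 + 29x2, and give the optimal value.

x1 = 12, x2 = 12, maximum P = 756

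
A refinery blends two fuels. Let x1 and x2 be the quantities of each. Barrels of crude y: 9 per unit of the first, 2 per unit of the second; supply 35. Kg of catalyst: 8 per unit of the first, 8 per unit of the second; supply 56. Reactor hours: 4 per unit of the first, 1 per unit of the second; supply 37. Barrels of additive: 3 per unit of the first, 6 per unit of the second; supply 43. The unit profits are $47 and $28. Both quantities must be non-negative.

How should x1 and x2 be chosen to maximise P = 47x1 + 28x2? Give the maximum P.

Feasible corners and P = 47x1 + 28x2:
  (0, 0) → P = 0
  (0, 7) → P = 196
  (35/9, 0) → P = 1645/9
  (3, 4) → P = 253

x1 = 3, x2 = 4, maximum P = 253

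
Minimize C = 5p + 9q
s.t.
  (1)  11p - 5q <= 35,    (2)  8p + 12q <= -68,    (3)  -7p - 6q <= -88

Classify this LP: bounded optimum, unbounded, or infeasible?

infeasible

The boundaries 11p - 5q = 35 and 8p + 12q = -68 meet at (20/43, -257/43), but that point violates -7p - 6q ≤ -88. Every candidate vertex is excluded by some other constraint, so the feasible region is empty.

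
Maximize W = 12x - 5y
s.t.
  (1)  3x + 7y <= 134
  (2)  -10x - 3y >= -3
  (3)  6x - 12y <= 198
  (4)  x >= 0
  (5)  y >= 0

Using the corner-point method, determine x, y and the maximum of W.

Vertices and W = 12x - 5y:
  (0, 1) → W = -5
  (3/10, 0) → W = 18/5
  (0, 0) → W = 0

x = 3/10, y = 0, maximum W = 18/5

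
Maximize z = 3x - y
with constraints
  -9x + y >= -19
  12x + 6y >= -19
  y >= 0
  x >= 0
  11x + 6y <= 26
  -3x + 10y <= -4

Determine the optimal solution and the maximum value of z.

Feasible corners and z = 3x - y:
  (19/9, 0) → z = 19/3
  (62/29, 7/29) → z = 179/29
  (4/3, 0) → z = 4

At the optimal vertex, -9x + y = -19 and y = 0.
Solving simultaneously gives x = 19/9, y = 0.

x = 19/9, y = 0, maximum z = 19/3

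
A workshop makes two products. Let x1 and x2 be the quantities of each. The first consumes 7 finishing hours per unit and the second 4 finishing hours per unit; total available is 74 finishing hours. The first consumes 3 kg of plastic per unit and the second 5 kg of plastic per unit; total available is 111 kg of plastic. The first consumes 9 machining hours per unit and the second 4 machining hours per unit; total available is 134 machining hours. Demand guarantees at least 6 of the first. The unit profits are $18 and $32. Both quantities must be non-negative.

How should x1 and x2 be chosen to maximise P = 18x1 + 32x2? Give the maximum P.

x1 = 6, x2 = 8, maximum P = 364

Feasible corners and P = 18x1 + 32x2:
  (74/7, 0) → P = 1332/7
  (6, 0) → P = 108
  (6, 8) → P = 364

At the optimal vertex, 7x1 + 4x2 = 74 and x1 = 6.
Solving simultaneously gives x1 = 6, x2 = 8.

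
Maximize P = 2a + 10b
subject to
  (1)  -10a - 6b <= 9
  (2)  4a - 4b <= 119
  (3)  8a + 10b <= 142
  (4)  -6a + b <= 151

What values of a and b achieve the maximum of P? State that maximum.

a = -471/26, b = 373/13, maximum P = 3259/13

Feasible corners and P = 2a + 10b:
  (339/32, -613/32) → P = -1363/8
  (-471/26, 373/13) → P = 3259/13
  (293/12, -16/3) → P = -9/2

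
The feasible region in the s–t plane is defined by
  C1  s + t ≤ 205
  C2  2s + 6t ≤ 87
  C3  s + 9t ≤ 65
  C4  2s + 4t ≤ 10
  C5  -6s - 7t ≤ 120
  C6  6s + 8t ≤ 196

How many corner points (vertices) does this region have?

5

Intersecting each pair of boundary lines and keeping only the points that satisfy every inequality leaves:
  (1555, -1350)
  (722, -517)
  (-85/7, 60/7)
  (-1535/47, 510/47)
  (88, -83/2)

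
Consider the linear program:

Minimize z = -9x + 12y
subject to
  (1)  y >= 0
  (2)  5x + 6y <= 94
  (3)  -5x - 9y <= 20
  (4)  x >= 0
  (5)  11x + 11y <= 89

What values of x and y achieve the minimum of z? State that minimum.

x = 89/11, y = 0, minimum z = -801/11

Extreme points and z = -9x + 12y:
  (0, 0) → z = 0
  (89/11, 0) → z = -801/11
  (0, 89/11) → z = 1068/11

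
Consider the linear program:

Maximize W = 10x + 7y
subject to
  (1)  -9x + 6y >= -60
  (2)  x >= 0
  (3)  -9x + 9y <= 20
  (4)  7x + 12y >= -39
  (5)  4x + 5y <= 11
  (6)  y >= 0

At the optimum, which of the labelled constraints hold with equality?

(5) and (6)

Vertices and W = 10x + 7y:
  (0, 11/5) → W = 77/5
  (0, 0) → W = 0
  (11/4, 0) → W = 55/2

The maximum is at (11/4, 0). Substituting into each constraint, equality holds for (5) and (6); the remaining constraints have slack.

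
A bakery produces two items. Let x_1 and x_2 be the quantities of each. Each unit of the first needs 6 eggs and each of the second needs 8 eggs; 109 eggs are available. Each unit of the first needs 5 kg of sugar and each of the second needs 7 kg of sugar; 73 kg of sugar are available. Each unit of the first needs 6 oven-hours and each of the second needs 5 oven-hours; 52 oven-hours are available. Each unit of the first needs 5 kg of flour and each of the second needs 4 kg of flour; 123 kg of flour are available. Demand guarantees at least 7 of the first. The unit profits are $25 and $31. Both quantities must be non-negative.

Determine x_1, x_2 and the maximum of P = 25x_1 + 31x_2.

Feasible corners and P = 25x_1 + 31x_2:
  (26/3, 0) → P = 650/3
  (7, 0) → P = 175
  (7, 2) → P = 237

x_1 = 7, x_2 = 2, maximum P = 237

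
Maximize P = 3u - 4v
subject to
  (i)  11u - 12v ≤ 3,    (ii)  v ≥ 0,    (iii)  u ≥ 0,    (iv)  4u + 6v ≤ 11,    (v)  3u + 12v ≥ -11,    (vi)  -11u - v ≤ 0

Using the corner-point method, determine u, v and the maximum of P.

At the optimal vertex, 11u - 12v = 3 and v = 0.
Solving simultaneously gives u = 3/11, v = 0.

u = 3/11, v = 0, maximum P = 9/11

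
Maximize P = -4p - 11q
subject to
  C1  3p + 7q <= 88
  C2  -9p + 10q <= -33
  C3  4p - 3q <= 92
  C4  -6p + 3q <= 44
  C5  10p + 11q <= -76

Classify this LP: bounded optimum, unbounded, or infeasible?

bounded optimum

Extreme points and P = -4p - 11q:
  (-49/3, -18) → P = 790/3
  (-397/199, -1014/199) → P = 12742/199
  (-68, -364/3) → P = 4820/3
  (392/37, -612/37) → P = 5164/37
The feasible region has finitely many vertices and no improving ray; the maximum is 4820/3 at (-68, -364/3).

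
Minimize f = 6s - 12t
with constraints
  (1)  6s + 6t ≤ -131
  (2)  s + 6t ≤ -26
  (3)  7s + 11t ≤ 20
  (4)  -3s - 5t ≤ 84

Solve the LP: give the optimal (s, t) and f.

s = -374/13, t = 6/13, minimum f = -2316/13

Corner points and f = 6s - 12t:
  (-21, -5/6) → f = -116
  (-151/12, -37/4) → f = 71/2
  (-374/13, 6/13) → f = -2316/13

The binding constraints are s + 6t = -26 and -3s - 5t = 84.
Solving simultaneously gives s = -374/13, t = 6/13.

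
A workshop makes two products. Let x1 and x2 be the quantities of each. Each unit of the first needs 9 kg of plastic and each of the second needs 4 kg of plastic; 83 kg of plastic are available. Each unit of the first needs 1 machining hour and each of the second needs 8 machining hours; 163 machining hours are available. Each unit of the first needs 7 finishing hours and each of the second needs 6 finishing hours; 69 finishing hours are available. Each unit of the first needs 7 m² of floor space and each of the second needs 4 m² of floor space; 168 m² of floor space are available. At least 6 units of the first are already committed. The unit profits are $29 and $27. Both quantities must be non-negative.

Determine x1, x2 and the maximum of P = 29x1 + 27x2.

Feasible corners and P = 29x1 + 27x2:
  (83/9, 0) → P = 2407/9
  (6, 0) → P = 174
  (111/13, 20/13) → P = 3759/13
  (6, 9/2) → P = 591/2

x1 = 6, x2 = 9/2, maximum P = 591/2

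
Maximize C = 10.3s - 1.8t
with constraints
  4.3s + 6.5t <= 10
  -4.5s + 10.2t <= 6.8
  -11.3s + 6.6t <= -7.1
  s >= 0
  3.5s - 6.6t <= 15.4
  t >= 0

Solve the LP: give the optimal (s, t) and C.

Feasible corners and C = 10.3s - 1.8t:
  (11215/10183, 8247/10183) → C = 1006699/101830
  (100/43, 0) → C = 1030/43
  (71/113, 0) → C = 7313/1130

At the optimal vertex, 4.3s + 6.5t = 10 and t = 0.
Solving simultaneously gives s = 100/43, t = 0.

s = 100/43, t = 0, maximum C = 1030/43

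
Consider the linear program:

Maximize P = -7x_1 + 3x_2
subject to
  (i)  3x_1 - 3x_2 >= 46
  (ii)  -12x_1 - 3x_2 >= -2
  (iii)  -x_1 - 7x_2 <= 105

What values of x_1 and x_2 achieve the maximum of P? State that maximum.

x_1 = 7/24, x_2 = -361/24, maximum P = -283/6

Vertices and P = -7x_1 + 3x_2:
  (16/5, -182/15) → P = -294/5
  (7/24, -361/24) → P = -283/6
  (329/81, -1262/81) → P = -6089/81

The binding constraints are 3x_1 - 3x_2 = 46 and -x_1 - 7x_2 = 105.
Solving simultaneously gives x_1 = 7/24, x_2 = -361/24.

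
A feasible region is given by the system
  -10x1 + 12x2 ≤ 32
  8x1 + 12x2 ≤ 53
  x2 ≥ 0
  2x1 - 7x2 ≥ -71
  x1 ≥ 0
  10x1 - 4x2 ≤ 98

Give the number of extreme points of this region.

Pairwise boundary intersections that survive every other constraint:
  (7/6, 131/36)
  (0, 8/3)
  (53/8, 0)
  (0, 0)

4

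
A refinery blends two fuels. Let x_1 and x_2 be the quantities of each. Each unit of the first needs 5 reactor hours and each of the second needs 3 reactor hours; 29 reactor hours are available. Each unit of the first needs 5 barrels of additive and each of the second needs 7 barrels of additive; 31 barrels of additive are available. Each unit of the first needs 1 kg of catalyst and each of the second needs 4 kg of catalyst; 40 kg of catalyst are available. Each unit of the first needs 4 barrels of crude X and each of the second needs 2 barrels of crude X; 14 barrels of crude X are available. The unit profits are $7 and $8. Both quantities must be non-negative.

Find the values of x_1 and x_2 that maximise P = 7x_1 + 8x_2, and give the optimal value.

Feasible corners and P = 7x_1 + 8x_2:
  (0, 0) → P = 0
  (0, 31/7) → P = 248/7
  (7/2, 0) → P = 49/2
  (2, 3) → P = 38

x_1 = 2, x_2 = 3, maximum P = 38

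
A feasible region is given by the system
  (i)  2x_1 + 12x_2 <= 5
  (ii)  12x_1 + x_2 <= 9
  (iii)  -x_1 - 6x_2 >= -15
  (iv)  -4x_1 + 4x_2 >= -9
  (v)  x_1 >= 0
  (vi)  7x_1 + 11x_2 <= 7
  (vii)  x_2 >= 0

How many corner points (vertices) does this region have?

5

Of the 20 pairwise boundary intersections, those satisfying every inequality are:
  (0, 5/12)
  (29/62, 21/62)
  (92/125, 21/125)
  (3/4, 0)
  (0, 0)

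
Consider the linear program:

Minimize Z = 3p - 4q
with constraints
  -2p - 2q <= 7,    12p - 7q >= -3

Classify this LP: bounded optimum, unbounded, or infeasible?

unbounded

From the feasible point (-55/38, -39/19), moving in the direction (7, 12) keeps every constraint satisfied while Z decreases without bound.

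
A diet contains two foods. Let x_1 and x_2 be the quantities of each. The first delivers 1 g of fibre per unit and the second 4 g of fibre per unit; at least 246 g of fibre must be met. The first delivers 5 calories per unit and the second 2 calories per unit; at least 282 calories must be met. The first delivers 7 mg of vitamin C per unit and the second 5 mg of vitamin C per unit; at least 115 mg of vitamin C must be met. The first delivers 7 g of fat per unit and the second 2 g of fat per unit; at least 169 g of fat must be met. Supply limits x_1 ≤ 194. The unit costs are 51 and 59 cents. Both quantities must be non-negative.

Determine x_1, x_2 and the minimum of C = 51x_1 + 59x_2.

Feasible corners and C = 51x_1 + 59x_2:
  (0, 141) → C = 8319
  (106/3, 158/3) → C = 14728/3
  (194, 13) → C = 10661
The feasible region is unbounded (it extends along (0, 1)), but C strictly increases along every unbounded feasible direction, so there is no improving ray and the minimum is attained at a vertex.

x_1 = 106/3, x_2 = 158/3, minimum C = 14728/3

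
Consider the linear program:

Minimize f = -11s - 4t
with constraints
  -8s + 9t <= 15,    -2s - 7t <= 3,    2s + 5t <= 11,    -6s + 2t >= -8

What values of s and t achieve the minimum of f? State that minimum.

s = 31/17, t = 25/17, minimum f = -441/17

Vertices and f = -11s - 4t:
  (-66/37, 3/37) → f = 714/37
  (12/29, 59/29) → f = -368/29
  (25/23, -17/23) → f = -9
  (31/17, 25/17) → f = -441/17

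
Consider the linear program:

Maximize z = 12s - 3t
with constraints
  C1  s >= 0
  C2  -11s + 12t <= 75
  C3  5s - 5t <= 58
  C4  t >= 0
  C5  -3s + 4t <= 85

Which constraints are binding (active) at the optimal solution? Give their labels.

Corner points and z = 12s - 3t:
  (0, 25/4) → z = -75/4
  (0, 0) → z = 0
  (90, 355/4) → z = 3255/4
  (58/5, 0) → z = 696/5
  (657/5, 599/5) → z = 6087/5

The maximum is at (657/5, 599/5). Substituting into each constraint, equality holds for C3 and C5; the remaining constraints have slack.

C3 and C5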